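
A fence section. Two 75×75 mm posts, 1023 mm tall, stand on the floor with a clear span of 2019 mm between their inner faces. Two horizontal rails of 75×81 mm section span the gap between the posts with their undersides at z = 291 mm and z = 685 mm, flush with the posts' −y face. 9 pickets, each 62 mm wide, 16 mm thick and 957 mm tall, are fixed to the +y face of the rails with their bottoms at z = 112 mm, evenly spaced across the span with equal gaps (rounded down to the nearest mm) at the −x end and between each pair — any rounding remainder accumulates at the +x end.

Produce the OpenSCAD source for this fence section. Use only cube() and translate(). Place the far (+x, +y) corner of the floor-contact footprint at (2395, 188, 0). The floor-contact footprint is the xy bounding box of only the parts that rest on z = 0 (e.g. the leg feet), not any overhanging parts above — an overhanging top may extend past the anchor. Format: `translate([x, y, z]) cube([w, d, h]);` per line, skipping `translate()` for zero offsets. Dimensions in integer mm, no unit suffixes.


translate([226, 113, 0]) cube([75, 75, 1023]);
translate([2320, 113, 0]) cube([75, 75, 1023]);
translate([301, 113, 291]) cube([2019, 75, 81]);
translate([301, 113, 685]) cube([2019, 75, 81]);
translate([447, 188, 112]) cube([62, 16, 957]);
translate([655, 188, 112]) cube([62, 16, 957]);
translate([863, 188, 112]) cube([62, 16, 957]);
translate([1071, 188, 112]) cube([62, 16, 957]);
translate([1279, 188, 112]) cube([62, 16, 957]);
translate([1487, 188, 112]) cube([62, 16, 957]);
translate([1695, 188, 112]) cube([62, 16, 957]);
translate([1903, 188, 112]) cube([62, 16, 957]);
translate([2111, 188, 112]) cube([62, 16, 957]);


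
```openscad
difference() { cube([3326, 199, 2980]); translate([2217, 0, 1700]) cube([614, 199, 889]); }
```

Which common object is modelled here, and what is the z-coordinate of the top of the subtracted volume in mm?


A wall with a window opening. The window head height is 2589 mm.

A wall with a rectangular opening subtracted — a window. Sill at z = 1700, opening 889 mm tall, so the head is at 1700 + 889 = 2589 mm.


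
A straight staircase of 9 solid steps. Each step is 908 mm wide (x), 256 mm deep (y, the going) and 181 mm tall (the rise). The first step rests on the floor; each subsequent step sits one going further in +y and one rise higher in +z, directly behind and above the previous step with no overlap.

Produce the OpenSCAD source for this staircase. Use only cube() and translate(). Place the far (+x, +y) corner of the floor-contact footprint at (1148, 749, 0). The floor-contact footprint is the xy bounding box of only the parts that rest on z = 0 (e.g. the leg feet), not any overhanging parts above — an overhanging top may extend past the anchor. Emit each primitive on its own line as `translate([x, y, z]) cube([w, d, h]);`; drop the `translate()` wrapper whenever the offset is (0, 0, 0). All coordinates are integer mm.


translate([240, 493, 0]) cube([908, 256, 181]);
translate([240, 749, 181]) cube([908, 256, 181]);
translate([240, 1005, 362]) cube([908, 256, 181]);
translate([240, 1261, 543]) cube([908, 256, 181]);
translate([240, 1517, 724]) cube([908, 256, 181]);
translate([240, 1773, 905]) cube([908, 256, 181]);
translate([240, 2029, 1086]) cube([908, 256, 181]);
translate([240, 2285, 1267]) cube([908, 256, 181]);
translate([240, 2541, 1448]) cube([908, 256, 181]);


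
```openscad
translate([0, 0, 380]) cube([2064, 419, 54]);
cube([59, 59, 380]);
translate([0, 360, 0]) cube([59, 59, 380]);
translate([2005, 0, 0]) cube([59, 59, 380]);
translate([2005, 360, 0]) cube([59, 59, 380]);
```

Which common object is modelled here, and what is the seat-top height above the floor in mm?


A bench. The seat-top height is 434 mm.

A long slab on four corner posts — a bench. The slab sits at z = 380 with thickness 54, so the top is 380 + 54 = 434 mm.


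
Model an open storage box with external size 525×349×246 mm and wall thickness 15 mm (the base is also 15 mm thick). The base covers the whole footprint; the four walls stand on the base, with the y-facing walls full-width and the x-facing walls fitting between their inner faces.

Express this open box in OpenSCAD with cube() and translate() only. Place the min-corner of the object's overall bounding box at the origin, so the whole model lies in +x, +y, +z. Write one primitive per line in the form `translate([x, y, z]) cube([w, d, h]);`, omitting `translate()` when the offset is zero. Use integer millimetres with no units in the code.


cube([525, 349, 15]);
translate([0, 0, 15]) cube([525, 15, 231]);
translate([0, 334, 15]) cube([525, 15, 231]);
translate([0, 15, 15]) cube([15, 319, 231]);
translate([510, 15, 15]) cube([15, 319, 231]);


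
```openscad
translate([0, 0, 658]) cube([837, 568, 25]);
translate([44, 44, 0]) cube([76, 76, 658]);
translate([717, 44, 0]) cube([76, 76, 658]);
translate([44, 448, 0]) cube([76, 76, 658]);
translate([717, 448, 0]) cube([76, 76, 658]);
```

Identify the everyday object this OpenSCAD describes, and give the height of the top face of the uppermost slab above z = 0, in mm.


A table. The table height is 683 mm.

A 837×568×25 slab sits at z = 658 on four 76 mm square posts — a table. The top surface is at 658 + 25 = 683 mm.


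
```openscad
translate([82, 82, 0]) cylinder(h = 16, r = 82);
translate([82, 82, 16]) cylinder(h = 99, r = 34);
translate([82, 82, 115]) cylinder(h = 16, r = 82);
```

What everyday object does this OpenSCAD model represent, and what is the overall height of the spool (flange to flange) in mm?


A spool. The overall height is 131 mm.

Three coaxial cylinders, large–small–large — a spool. Two 16 mm flanges and a 99 mm core give 16 + 99 + 16 = 131 mm.


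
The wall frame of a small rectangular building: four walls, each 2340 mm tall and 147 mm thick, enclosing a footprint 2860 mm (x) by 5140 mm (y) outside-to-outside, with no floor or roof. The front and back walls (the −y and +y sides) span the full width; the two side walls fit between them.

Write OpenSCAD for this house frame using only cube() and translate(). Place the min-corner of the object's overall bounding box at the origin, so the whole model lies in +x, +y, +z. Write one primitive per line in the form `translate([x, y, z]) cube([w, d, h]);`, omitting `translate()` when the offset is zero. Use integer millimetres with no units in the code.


cube([2860, 147, 2340]);
translate([0, 4993, 0]) cube([2860, 147, 2340]);
translate([0, 147, 0]) cube([147, 4846, 2340]);
translate([2713, 147, 0]) cube([147, 4846, 2340]);


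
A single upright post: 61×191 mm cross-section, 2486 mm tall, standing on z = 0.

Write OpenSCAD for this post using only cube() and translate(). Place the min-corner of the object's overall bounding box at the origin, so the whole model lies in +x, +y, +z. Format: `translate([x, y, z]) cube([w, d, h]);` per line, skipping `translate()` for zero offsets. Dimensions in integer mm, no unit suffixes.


cube([61, 191, 2486]);


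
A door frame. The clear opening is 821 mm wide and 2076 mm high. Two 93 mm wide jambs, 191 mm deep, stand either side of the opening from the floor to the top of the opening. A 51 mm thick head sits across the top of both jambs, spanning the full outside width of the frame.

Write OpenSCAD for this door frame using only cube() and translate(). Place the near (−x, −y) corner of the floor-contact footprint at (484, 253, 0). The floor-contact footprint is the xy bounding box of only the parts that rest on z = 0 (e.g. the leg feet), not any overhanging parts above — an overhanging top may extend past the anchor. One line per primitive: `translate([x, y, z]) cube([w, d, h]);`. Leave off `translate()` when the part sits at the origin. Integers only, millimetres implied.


translate([484, 253, 0]) cube([93, 191, 2076]);
translate([1398, 253, 0]) cube([93, 191, 2076]);
translate([484, 253, 2076]) cube([1007, 191, 51]);


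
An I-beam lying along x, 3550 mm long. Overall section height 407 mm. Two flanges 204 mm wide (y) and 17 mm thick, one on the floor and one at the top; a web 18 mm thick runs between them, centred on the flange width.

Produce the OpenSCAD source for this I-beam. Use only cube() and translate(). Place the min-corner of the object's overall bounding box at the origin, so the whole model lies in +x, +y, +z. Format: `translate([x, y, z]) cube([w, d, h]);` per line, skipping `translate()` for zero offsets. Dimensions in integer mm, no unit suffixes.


cube([3550, 204, 17]);
translate([0, 93, 17]) cube([3550, 18, 373]);
translate([0, 0, 390]) cube([3550, 204, 17]);


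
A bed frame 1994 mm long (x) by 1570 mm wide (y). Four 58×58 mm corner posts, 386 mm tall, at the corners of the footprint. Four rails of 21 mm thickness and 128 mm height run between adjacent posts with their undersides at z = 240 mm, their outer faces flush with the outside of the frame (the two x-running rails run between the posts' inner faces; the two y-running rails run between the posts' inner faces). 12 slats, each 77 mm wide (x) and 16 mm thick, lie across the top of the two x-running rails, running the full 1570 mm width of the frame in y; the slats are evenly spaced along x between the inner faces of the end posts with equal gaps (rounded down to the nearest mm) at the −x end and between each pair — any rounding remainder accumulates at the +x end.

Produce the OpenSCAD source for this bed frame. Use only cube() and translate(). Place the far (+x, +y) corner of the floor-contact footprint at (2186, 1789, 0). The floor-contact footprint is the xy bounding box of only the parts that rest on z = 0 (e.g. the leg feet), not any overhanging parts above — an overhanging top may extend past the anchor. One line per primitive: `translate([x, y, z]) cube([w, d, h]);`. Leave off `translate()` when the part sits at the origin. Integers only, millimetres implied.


translate([192, 219, 0]) cube([58, 58, 386]);
translate([192, 1731, 0]) cube([58, 58, 386]);
translate([2128, 219, 0]) cube([58, 58, 386]);
translate([2128, 1731, 0]) cube([58, 58, 386]);
translate([250, 219, 240]) cube([1878, 21, 128]);
translate([250, 1768, 240]) cube([1878, 21, 128]);
translate([192, 277, 240]) cube([21, 1454, 128]);
translate([2165, 277, 240]) cube([21, 1454, 128]);
translate([323, 219, 368]) cube([77, 1570, 16]);
translate([473, 219, 368]) cube([77, 1570, 16]);
translate([623, 219, 368]) cube([77, 1570, 16]);
translate([773, 219, 368]) cube([77, 1570, 16]);
translate([923, 219, 368]) cube([77, 1570, 16]);
translate([1073, 219, 368]) cube([77, 1570, 16]);
translate([1223, 219, 368]) cube([77, 1570, 16]);
translate([1373, 219, 368]) cube([77, 1570, 16]);
translate([1523, 219, 368]) cube([77, 1570, 16]);
translate([1673, 219, 368]) cube([77, 1570, 16]);
translate([1823, 219, 368]) cube([77, 1570, 16]);
translate([1973, 219, 368]) cube([77, 1570, 16]);


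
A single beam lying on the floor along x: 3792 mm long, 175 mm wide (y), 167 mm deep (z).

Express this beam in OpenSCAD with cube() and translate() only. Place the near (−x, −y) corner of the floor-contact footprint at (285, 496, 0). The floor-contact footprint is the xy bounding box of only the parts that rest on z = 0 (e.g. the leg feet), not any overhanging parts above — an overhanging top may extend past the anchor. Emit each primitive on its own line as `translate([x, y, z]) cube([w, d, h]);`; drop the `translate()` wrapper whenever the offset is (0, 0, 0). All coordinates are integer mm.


translate([285, 496, 0]) cube([3792, 175, 167]);


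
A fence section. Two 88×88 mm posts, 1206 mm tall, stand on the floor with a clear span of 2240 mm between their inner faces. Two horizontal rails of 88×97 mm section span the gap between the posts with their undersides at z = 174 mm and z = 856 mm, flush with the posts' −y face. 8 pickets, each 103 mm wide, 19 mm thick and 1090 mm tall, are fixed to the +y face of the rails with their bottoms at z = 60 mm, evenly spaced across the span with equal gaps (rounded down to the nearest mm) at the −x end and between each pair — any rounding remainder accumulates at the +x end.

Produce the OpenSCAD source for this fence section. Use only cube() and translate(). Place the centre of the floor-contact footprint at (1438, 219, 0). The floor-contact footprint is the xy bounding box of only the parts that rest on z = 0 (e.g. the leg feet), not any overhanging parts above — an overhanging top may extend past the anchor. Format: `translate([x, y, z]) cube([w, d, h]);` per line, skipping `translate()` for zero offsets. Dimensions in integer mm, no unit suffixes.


translate([230, 175, 0]) cube([88, 88, 1206]);
translate([2558, 175, 0]) cube([88, 88, 1206]);
translate([318, 175, 174]) cube([2240, 88, 97]);
translate([318, 175, 856]) cube([2240, 88, 97]);
translate([475, 263, 60]) cube([103, 19, 1090]);
translate([735, 263, 60]) cube([103, 19, 1090]);
translate([995, 263, 60]) cube([103, 19, 1090]);
translate([1255, 263, 60]) cube([103, 19, 1090]);
translate([1515, 263, 60]) cube([103, 19, 1090]);
translate([1775, 263, 60]) cube([103, 19, 1090]);
translate([2035, 263, 60]) cube([103, 19, 1090]);
translate([2295, 263, 60]) cube([103, 19, 1090]);


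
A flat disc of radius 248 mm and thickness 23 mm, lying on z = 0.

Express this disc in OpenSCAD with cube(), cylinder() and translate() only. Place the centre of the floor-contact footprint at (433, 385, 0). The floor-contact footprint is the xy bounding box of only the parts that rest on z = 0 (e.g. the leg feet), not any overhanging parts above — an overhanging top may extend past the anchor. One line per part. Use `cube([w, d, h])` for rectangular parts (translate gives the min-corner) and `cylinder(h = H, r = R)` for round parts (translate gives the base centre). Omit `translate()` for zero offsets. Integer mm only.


translate([433, 385, 0]) cylinder(h = 23, r = 248);


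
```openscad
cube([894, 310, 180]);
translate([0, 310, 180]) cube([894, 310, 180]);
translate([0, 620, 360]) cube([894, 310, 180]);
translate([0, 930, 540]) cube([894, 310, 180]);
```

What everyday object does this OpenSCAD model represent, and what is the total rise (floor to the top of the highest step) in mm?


A staircase. The total rise is 720 mm.

4 identical blocks, each offset up and back from the previous — a staircase. Each step is 180 mm tall and there are 4 of them, so the total rise is 4 × 180 = 720 mm.


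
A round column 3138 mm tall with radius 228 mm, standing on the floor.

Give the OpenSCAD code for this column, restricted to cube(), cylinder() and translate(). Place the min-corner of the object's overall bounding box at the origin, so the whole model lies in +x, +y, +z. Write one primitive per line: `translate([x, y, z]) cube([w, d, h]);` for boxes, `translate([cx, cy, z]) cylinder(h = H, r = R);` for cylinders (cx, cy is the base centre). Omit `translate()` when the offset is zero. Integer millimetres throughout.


translate([228, 228, 0]) cylinder(h = 3138, r = 228);


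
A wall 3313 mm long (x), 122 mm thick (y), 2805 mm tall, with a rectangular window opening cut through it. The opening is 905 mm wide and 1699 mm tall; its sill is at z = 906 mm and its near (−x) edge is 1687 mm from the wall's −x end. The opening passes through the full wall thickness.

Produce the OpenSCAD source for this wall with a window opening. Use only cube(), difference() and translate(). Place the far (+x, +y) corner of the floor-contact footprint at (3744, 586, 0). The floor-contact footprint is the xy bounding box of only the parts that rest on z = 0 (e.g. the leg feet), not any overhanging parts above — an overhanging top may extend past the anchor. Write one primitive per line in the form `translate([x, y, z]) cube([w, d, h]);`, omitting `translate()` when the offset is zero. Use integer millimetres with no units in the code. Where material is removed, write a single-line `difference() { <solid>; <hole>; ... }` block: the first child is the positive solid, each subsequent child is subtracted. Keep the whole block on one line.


difference() { translate([431, 464, 0]) cube([3313, 122, 2805]); translate([2118, 464, 906]) cube([905, 122, 1699]); }


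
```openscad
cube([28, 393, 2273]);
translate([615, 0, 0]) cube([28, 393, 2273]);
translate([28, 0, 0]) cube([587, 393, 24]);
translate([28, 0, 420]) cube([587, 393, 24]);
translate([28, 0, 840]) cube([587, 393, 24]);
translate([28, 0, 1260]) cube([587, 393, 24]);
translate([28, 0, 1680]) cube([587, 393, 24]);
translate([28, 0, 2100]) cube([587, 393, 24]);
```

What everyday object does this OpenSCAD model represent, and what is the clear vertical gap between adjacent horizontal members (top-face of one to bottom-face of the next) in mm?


A bookshelf. The clear shelf gap is 396 mm.

Two tall side panels with 6 horizontal boards between them — a bookshelf. The first two shelf undersides are at z = 0 and z = 420; with shelf thickness 24, the clear gap is 420 − 0 − 24 = 396 mm.


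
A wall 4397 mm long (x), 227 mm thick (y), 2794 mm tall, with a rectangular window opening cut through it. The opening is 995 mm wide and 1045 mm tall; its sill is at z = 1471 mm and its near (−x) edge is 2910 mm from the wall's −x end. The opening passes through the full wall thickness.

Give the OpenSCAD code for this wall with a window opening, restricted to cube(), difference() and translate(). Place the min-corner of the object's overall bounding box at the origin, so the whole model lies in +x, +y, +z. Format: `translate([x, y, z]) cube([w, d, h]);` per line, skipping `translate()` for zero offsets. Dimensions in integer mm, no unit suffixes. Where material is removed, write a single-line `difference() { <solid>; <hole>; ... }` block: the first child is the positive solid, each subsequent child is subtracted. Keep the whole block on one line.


difference() { cube([4397, 227, 2794]); translate([2910, 0, 1471]) cube([995, 227, 1045]); }


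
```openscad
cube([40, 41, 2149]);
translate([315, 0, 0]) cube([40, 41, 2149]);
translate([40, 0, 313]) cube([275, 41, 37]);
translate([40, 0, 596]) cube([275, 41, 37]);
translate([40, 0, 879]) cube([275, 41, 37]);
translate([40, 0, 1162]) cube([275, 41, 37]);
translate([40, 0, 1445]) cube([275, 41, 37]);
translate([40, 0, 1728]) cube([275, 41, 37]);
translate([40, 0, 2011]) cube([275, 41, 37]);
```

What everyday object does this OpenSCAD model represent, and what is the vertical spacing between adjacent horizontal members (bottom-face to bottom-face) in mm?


A ladder. The rung spacing is 283 mm.

Two tall 40×41 posts with 7 short bars between them — a ladder. Adjacent rungs sit at z = 313 and z = 596, so the spacing is 596 − 313 = 283 mm.


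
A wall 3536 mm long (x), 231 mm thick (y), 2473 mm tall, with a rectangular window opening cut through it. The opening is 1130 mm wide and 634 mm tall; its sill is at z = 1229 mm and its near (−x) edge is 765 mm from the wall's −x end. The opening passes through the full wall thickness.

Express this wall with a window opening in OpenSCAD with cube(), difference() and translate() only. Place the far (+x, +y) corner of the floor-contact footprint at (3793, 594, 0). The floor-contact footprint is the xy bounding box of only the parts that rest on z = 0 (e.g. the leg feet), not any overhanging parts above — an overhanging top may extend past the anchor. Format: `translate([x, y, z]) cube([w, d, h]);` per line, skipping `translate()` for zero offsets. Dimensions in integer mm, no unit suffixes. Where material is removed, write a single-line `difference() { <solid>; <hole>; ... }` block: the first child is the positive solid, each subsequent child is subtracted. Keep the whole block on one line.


difference() { translate([257, 363, 0]) cube([3536, 231, 2473]); translate([1022, 363, 1229]) cube([1130, 231, 634]); }


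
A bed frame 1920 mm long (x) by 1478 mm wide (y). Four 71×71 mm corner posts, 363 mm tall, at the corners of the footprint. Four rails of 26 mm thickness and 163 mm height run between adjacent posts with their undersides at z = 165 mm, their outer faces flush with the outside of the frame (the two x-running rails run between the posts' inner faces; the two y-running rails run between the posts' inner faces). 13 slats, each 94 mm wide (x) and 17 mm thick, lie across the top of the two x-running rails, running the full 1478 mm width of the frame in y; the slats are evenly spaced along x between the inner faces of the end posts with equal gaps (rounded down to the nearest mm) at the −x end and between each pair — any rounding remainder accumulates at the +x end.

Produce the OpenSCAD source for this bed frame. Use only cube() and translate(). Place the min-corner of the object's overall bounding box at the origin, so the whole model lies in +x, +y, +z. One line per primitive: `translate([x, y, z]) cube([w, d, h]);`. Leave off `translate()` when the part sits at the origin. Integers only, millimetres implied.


cube([71, 71, 363]);
translate([0, 1407, 0]) cube([71, 71, 363]);
translate([1849, 0, 0]) cube([71, 71, 363]);
translate([1849, 1407, 0]) cube([71, 71, 363]);
translate([71, 0, 165]) cube([1778, 26, 163]);
translate([71, 1452, 165]) cube([1778, 26, 163]);
translate([0, 71, 165]) cube([26, 1336, 163]);
translate([1894, 71, 165]) cube([26, 1336, 163]);
translate([110, 0, 328]) cube([94, 1478, 17]);
translate([243, 0, 328]) cube([94, 1478, 17]);
translate([376, 0, 328]) cube([94, 1478, 17]);
translate([509, 0, 328]) cube([94, 1478, 17]);
translate([642, 0, 328]) cube([94, 1478, 17]);
translate([775, 0, 328]) cube([94, 1478, 17]);
translate([908, 0, 328]) cube([94, 1478, 17]);
translate([1041, 0, 328]) cube([94, 1478, 17]);
translate([1174, 0, 328]) cube([94, 1478, 17]);
translate([1307, 0, 328]) cube([94, 1478, 17]);
translate([1440, 0, 328]) cube([94, 1478, 17]);
translate([1573, 0, 328]) cube([94, 1478, 17]);
translate([1706, 0, 328]) cube([94, 1478, 17]);


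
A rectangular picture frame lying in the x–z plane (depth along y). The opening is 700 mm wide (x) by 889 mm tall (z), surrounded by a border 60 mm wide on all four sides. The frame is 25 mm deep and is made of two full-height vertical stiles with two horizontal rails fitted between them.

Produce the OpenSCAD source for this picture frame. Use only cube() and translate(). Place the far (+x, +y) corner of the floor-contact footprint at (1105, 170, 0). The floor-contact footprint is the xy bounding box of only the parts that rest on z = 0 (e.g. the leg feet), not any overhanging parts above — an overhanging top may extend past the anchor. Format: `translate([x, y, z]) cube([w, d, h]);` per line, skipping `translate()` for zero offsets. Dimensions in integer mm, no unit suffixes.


translate([285, 145, 0]) cube([60, 25, 1009]);
translate([1045, 145, 0]) cube([60, 25, 1009]);
translate([345, 145, 0]) cube([700, 25, 60]);
translate([345, 145, 949]) cube([700, 25, 60]);


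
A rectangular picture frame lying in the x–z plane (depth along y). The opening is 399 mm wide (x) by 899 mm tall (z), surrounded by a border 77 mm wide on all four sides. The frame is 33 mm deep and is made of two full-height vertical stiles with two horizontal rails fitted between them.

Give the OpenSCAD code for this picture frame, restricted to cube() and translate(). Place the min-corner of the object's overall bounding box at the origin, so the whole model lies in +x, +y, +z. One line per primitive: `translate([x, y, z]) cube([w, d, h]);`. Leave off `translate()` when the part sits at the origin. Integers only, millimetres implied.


cube([77, 33, 1053]);
translate([476, 0, 0]) cube([77, 33, 1053]);
translate([77, 0, 0]) cube([399, 33, 77]);
translate([77, 0, 976]) cube([399, 33, 77]);


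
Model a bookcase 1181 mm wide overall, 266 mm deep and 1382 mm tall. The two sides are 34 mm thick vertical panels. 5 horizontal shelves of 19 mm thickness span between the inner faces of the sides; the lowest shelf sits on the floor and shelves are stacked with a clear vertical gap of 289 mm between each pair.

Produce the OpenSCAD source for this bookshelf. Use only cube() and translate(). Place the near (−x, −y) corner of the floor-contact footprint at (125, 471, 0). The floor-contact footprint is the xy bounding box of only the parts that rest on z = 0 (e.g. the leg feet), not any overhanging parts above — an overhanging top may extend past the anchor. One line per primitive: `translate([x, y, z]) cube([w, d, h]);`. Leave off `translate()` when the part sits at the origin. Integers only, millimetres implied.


translate([125, 471, 0]) cube([34, 266, 1382]);
translate([1272, 471, 0]) cube([34, 266, 1382]);
translate([159, 471, 0]) cube([1113, 266, 19]);
translate([159, 471, 308]) cube([1113, 266, 19]);
translate([159, 471, 616]) cube([1113, 266, 19]);
translate([159, 471, 924]) cube([1113, 266, 19]);
translate([159, 471, 1232]) cube([1113, 266, 19]);


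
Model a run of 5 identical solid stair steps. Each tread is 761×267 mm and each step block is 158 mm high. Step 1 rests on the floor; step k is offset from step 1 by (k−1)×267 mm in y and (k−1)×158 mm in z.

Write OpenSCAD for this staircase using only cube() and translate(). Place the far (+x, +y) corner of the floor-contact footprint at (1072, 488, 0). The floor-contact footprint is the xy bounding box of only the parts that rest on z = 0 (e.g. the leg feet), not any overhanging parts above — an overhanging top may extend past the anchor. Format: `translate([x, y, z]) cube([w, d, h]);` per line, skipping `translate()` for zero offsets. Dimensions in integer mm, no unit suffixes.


translate([311, 221, 0]) cube([761, 267, 158]);
translate([311, 488, 158]) cube([761, 267, 158]);
translate([311, 755, 316]) cube([761, 267, 158]);
translate([311, 1022, 474]) cube([761, 267, 158]);
translate([311, 1289, 632]) cube([761, 267, 158]);


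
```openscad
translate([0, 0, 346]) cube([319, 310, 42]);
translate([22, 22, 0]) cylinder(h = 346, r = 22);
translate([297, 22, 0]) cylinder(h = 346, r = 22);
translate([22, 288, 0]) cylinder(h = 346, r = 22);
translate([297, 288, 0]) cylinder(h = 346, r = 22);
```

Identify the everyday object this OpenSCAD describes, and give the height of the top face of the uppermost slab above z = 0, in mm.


A stool. The seat height is 388 mm.

A 319×310×42 slab at z = 346 on four corner cylinders — a stool. The seat top is 346 + 42 = 388 mm.


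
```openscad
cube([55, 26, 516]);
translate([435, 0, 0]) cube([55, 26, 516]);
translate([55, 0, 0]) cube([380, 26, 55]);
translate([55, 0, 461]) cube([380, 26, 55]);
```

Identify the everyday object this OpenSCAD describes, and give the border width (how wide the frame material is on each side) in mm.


A picture frame. The border width is 55 mm.

Four thin pieces enclosing a rectangular opening — a picture frame. The two full-height stiles are 516 mm tall; the top rail sits at z = 461 and is 55 mm tall, so the border above the opening is 516 − 461 = 55 mm, matching the stile x-width.


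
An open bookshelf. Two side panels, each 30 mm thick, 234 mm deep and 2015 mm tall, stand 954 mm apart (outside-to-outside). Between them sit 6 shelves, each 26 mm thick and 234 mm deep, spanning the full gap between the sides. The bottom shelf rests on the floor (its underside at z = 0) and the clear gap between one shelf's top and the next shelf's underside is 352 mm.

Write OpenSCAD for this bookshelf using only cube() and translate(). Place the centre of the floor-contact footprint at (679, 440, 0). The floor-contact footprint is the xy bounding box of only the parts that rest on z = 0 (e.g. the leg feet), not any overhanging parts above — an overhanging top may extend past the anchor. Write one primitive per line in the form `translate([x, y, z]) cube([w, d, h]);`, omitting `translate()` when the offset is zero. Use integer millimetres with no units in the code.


translate([202, 323, 0]) cube([30, 234, 2015]);
translate([1126, 323, 0]) cube([30, 234, 2015]);
translate([232, 323, 0]) cube([894, 234, 26]);
translate([232, 323, 378]) cube([894, 234, 26]);
translate([232, 323, 756]) cube([894, 234, 26]);
translate([232, 323, 1134]) cube([894, 234, 26]);
translate([232, 323, 1512]) cube([894, 234, 26]);
translate([232, 323, 1890]) cube([894, 234, 26]);


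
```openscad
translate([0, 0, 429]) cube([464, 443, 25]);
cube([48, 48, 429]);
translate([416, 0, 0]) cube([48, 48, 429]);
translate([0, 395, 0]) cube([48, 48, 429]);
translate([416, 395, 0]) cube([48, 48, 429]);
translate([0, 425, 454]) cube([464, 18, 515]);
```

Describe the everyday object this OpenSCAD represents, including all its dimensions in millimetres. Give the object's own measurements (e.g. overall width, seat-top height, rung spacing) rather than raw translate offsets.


A chair. The seat is a 464×443×25 mm slab with its top at z = 454 mm, on four 48×48 mm corner legs (flush with the seat edges, standing on z = 0). A flat backrest 18 mm thick, 515 mm tall, spans the full seat width and rises from the seat top along its +y edge, rear face flush with the rear of the seat.


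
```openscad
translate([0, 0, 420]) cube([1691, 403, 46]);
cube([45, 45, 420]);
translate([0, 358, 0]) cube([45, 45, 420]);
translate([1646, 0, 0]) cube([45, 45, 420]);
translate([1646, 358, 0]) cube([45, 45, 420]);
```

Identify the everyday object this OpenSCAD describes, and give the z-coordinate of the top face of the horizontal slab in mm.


A bench. The seat-top height is 466 mm.

A long slab on four corner posts — a bench. The slab sits at z = 420 with thickness 46, so the top is 420 + 46 = 466 mm.


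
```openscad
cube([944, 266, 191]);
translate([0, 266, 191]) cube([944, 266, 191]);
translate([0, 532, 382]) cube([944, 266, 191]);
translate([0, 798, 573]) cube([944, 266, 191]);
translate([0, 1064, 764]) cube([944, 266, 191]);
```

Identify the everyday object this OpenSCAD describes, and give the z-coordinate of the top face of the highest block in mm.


A staircase. The total rise is 955 mm.

5 identical blocks, each offset up and back from the previous — a staircase. Each step is 191 mm tall and there are 5 of them, so the total rise is 5 × 191 = 955 mm.


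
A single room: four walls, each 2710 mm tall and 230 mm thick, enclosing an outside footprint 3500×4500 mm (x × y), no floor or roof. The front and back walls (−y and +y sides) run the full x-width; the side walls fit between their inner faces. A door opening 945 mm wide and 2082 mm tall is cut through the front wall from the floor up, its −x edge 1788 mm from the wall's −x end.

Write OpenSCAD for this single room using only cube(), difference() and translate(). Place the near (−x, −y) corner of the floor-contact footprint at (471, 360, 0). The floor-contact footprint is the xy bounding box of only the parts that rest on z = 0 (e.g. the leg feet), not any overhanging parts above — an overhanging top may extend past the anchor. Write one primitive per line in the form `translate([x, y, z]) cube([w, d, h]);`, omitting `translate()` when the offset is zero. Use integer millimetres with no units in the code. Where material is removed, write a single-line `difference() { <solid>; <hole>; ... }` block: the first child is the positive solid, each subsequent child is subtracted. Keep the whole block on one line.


difference() { translate([471, 360, 0]) cube([3500, 230, 2710]); translate([2259, 360, 0]) cube([945, 230, 2082]); }
translate([471, 4630, 0]) cube([3500, 230, 2710]);
translate([471, 590, 0]) cube([230, 4040, 2710]);
translate([3741, 590, 0]) cube([230, 4040, 2710]);


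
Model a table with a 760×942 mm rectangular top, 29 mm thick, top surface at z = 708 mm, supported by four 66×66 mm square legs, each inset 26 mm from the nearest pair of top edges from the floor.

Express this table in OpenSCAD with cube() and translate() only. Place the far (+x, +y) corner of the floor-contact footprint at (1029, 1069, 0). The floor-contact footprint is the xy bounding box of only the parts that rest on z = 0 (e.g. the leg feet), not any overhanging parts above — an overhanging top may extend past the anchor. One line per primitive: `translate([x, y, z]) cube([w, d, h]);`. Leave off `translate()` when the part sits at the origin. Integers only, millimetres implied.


// leg_h = 708 - 29 = 679
translate([295, 153, 679]) cube([760, 942, 29]);
translate([321, 179, 0]) cube([66, 66, 679]);
translate([963, 179, 0]) cube([66, 66, 679]);
translate([321, 1003, 0]) cube([66, 66, 679]);
translate([963, 1003, 0]) cube([66, 66, 679]);


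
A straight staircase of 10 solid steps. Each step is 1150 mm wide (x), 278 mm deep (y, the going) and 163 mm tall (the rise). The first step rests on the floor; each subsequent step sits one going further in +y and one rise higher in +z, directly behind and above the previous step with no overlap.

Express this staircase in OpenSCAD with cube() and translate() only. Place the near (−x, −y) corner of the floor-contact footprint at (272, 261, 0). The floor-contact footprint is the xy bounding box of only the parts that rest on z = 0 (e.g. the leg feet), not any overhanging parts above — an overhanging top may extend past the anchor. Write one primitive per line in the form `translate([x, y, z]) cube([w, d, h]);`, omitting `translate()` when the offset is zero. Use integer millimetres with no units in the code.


translate([272, 261, 0]) cube([1150, 278, 163]);
translate([272, 539, 163]) cube([1150, 278, 163]);
translate([272, 817, 326]) cube([1150, 278, 163]);
translate([272, 1095, 489]) cube([1150, 278, 163]);
translate([272, 1373, 652]) cube([1150, 278, 163]);
translate([272, 1651, 815]) cube([1150, 278, 163]);
translate([272, 1929, 978]) cube([1150, 278, 163]);
translate([272, 2207, 1141]) cube([1150, 278, 163]);
translate([272, 2485, 1304]) cube([1150, 278, 163]);
translate([272, 2763, 1467]) cube([1150, 278, 163]);


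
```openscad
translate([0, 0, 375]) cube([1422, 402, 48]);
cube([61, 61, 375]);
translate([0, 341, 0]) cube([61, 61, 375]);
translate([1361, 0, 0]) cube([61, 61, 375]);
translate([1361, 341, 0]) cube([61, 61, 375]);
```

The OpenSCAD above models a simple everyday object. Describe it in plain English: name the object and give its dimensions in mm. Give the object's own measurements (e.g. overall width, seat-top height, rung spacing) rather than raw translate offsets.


A long wooden bench with a 1422 mm (x) × 402 mm (y) seat, 48 mm thick, its top surface 423 mm above the floor. Four 61 mm square legs at the seat corners, flush with the edges, run from z = 0 to the seat underside.


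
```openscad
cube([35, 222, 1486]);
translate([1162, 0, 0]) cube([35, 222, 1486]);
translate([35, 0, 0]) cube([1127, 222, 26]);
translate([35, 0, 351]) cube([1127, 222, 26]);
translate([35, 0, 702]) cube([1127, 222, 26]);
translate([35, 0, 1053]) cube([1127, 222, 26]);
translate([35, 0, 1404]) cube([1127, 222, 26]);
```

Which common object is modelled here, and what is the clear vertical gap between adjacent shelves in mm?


A bookshelf. The clear shelf gap is 325 mm.

Two tall side panels with 5 horizontal boards between them — a bookshelf. The first two shelf undersides are at z = 0 and z = 351; with shelf thickness 26, the clear gap is 351 − 0 − 26 = 325 mm.


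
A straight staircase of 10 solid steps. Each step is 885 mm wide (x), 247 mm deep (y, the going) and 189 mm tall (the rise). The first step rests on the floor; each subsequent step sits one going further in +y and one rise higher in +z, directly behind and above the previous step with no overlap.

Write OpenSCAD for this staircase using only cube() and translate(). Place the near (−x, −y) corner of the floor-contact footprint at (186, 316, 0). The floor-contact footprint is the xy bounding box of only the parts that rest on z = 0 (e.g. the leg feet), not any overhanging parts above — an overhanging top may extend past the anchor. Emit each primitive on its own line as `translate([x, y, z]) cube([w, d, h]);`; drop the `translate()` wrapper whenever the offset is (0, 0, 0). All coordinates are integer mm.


translate([186, 316, 0]) cube([885, 247, 189]);
translate([186, 563, 189]) cube([885, 247, 189]);
translate([186, 810, 378]) cube([885, 247, 189]);
translate([186, 1057, 567]) cube([885, 247, 189]);
translate([186, 1304, 756]) cube([885, 247, 189]);
translate([186, 1551, 945]) cube([885, 247, 189]);
translate([186, 1798, 1134]) cube([885, 247, 189]);
translate([186, 2045, 1323]) cube([885, 247, 189]);
translate([186, 2292, 1512]) cube([885, 247, 189]);
translate([186, 2539, 1701]) cube([885, 247, 189]);


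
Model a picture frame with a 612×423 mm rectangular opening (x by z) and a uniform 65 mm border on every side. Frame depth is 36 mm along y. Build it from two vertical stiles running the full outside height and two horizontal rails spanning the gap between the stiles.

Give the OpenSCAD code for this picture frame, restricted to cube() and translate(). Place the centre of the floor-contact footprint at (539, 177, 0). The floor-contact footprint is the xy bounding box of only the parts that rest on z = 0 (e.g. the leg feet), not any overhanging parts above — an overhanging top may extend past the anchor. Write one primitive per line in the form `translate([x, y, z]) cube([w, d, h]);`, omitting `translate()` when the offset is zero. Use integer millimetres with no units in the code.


translate([168, 159, 0]) cube([65, 36, 553]);
translate([845, 159, 0]) cube([65, 36, 553]);
translate([233, 159, 0]) cube([612, 36, 65]);
translate([233, 159, 488]) cube([612, 36, 65]);


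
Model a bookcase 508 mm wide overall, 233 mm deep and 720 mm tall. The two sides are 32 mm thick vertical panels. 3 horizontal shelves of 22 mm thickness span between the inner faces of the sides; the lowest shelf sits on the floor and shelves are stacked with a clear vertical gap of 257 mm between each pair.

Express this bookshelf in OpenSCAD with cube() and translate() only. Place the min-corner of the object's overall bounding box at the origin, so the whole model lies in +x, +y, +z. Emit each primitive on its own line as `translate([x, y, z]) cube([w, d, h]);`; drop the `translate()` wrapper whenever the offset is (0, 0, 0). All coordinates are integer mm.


cube([32, 233, 720]);
translate([476, 0, 0]) cube([32, 233, 720]);
translate([32, 0, 0]) cube([444, 233, 22]);
translate([32, 0, 279]) cube([444, 233, 22]);
translate([32, 0, 558]) cube([444, 233, 22]);


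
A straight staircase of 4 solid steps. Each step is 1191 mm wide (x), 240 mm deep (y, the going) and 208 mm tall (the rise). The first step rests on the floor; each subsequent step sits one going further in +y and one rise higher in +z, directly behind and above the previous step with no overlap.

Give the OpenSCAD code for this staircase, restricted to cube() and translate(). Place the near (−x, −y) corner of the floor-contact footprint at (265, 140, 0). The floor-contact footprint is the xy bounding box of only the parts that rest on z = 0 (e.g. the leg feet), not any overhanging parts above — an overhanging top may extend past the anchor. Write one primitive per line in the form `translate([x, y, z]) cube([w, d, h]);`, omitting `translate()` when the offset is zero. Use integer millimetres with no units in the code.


translate([265, 140, 0]) cube([1191, 240, 208]);
translate([265, 380, 208]) cube([1191, 240, 208]);
translate([265, 620, 416]) cube([1191, 240, 208]);
translate([265, 860, 624]) cube([1191, 240, 208]);


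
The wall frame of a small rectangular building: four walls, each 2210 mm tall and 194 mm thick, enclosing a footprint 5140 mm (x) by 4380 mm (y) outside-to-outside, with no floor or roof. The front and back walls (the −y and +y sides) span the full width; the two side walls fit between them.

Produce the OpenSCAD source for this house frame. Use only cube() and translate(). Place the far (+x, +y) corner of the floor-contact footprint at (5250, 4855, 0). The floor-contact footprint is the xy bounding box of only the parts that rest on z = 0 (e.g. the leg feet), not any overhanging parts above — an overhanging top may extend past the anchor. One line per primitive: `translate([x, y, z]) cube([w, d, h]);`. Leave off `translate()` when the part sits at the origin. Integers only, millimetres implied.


translate([110, 475, 0]) cube([5140, 194, 2210]);
translate([110, 4661, 0]) cube([5140, 194, 2210]);
translate([110, 669, 0]) cube([194, 3992, 2210]);
translate([5056, 669, 0]) cube([194, 3992, 2210]);
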